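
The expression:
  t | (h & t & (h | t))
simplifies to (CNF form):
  t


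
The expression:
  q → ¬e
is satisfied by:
  {e: False, q: False}
  {q: True, e: False}
  {e: True, q: False}


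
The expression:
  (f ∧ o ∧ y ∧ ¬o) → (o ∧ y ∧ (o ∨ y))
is always true.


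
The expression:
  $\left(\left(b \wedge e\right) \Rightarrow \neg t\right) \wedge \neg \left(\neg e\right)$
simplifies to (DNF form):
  $\left(e \wedge \neg b\right) \vee \left(e \wedge \neg t\right)$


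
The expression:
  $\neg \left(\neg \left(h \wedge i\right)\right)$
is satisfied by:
  {h: True, i: True}


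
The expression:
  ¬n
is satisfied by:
  {n: False}


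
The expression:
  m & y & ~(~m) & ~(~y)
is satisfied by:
  {m: True, y: True}


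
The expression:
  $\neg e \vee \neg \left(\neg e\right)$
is always true.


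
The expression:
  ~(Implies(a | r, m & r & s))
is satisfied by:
  {r: True, a: True, s: False, m: False}
  {r: True, s: False, m: False, a: False}
  {r: True, a: True, m: True, s: False}
  {r: True, m: True, s: False, a: False}
  {r: True, a: True, s: True, m: False}
  {r: True, s: True, m: False, a: False}
  {a: True, s: False, m: False, r: False}
  {m: True, a: True, s: False, r: False}
  {a: True, s: True, m: False, r: False}
  {m: True, a: True, s: True, r: False}


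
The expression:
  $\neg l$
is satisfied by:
  {l: False}


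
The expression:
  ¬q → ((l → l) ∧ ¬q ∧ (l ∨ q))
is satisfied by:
  {q: True, l: True}
  {q: True, l: False}
  {l: True, q: False}


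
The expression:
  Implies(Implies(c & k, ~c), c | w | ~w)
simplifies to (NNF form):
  True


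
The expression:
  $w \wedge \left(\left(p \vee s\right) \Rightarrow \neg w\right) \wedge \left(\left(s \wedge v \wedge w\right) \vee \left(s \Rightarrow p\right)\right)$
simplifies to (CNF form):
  $w \wedge \neg p \wedge \neg s$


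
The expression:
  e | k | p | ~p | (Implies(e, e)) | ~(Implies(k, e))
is always true.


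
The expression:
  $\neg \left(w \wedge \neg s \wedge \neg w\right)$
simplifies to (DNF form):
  $\text{True}$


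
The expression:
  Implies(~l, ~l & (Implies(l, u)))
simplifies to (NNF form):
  True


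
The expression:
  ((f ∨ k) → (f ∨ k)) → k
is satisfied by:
  {k: True}


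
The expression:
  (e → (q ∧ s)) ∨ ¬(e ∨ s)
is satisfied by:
  {s: True, q: True, e: False}
  {s: True, q: False, e: False}
  {q: True, s: False, e: False}
  {s: False, q: False, e: False}
  {e: True, s: True, q: True}


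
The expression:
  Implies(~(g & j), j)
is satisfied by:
  {j: True}


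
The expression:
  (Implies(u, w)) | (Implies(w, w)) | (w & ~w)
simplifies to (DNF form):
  True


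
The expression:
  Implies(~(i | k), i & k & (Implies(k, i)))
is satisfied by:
  {i: True, k: True}
  {i: True, k: False}
  {k: True, i: False}


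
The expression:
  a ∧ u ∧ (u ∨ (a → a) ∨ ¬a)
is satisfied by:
  {a: True, u: True}


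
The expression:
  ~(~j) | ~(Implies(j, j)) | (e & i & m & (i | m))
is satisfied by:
  {e: True, j: True, i: True, m: True}
  {e: True, j: True, i: True, m: False}
  {e: True, j: True, m: True, i: False}
  {e: True, j: True, m: False, i: False}
  {j: True, i: True, m: True, e: False}
  {j: True, i: True, m: False, e: False}
  {j: True, i: False, m: True, e: False}
  {j: True, i: False, m: False, e: False}
  {e: True, i: True, m: True, j: False}


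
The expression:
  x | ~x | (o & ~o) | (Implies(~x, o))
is always true.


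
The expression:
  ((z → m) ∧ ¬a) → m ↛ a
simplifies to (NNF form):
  a ∨ m ∨ z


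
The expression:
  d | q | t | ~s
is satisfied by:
  {t: True, d: True, q: True, s: False}
  {t: True, d: True, s: False, q: False}
  {t: True, q: True, s: False, d: False}
  {t: True, s: False, q: False, d: False}
  {d: True, q: True, s: False, t: False}
  {d: True, s: False, q: False, t: False}
  {q: True, d: False, s: False, t: False}
  {d: False, s: False, q: False, t: False}
  {d: True, t: True, s: True, q: True}
  {d: True, t: True, s: True, q: False}
  {t: True, s: True, q: True, d: False}
  {t: True, s: True, d: False, q: False}
  {q: True, s: True, d: True, t: False}
  {s: True, d: True, t: False, q: False}
  {s: True, q: True, t: False, d: False}


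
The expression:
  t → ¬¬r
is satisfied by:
  {r: True, t: False}
  {t: False, r: False}
  {t: True, r: True}


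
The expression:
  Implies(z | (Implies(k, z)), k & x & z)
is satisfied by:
  {x: True, k: True, z: False}
  {k: True, z: False, x: False}
  {x: True, z: True, k: True}


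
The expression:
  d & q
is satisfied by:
  {d: True, q: True}


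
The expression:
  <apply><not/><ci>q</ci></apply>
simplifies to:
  <apply><not/><ci>q</ci></apply>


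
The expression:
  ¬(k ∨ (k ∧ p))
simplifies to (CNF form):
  ¬k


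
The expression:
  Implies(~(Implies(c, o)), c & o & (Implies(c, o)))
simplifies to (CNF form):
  o | ~c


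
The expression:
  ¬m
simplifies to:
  ¬m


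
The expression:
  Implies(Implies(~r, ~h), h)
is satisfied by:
  {h: True}


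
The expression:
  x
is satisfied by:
  {x: True}


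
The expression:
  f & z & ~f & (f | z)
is never true.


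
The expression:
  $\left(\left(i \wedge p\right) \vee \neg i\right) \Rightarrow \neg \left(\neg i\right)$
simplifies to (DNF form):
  $i$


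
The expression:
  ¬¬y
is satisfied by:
  {y: True}


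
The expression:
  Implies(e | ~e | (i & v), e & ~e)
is never true.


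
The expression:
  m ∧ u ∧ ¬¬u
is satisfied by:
  {m: True, u: True}


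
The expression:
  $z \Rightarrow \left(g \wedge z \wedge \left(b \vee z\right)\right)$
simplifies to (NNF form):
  $g \vee \neg z$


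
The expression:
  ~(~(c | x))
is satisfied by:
  {x: True, c: True}
  {x: True, c: False}
  {c: True, x: False}


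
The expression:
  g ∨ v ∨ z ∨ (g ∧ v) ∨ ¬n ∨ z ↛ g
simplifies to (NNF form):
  g ∨ v ∨ z ∨ ¬n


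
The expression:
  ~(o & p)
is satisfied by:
  {p: False, o: False}
  {o: True, p: False}
  {p: True, o: False}


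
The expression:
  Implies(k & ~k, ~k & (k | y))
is always true.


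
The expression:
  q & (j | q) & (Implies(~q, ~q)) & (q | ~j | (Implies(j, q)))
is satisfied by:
  {q: True}


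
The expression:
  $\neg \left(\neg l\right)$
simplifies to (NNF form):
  $l$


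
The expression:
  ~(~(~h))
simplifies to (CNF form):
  ~h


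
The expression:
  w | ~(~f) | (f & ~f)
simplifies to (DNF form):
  f | w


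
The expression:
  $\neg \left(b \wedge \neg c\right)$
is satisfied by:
  {c: True, b: False}
  {b: False, c: False}
  {b: True, c: True}


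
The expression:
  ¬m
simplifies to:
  ¬m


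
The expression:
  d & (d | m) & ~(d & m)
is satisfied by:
  {d: True, m: False}


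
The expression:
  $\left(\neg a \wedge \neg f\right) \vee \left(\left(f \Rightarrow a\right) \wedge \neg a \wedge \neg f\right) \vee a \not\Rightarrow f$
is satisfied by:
  {f: False}


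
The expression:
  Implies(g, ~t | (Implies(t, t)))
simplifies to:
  True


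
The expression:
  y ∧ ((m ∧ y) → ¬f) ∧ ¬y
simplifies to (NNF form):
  False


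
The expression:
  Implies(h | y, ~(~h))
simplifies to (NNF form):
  h | ~y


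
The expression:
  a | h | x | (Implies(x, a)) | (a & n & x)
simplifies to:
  True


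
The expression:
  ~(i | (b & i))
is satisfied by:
  {i: False}


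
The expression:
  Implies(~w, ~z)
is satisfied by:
  {w: True, z: False}
  {z: False, w: False}
  {z: True, w: True}


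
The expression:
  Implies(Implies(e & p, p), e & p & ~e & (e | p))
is never true.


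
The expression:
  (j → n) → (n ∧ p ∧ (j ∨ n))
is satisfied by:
  {j: True, p: True, n: False}
  {j: True, p: False, n: False}
  {n: True, j: True, p: True}
  {n: True, p: True, j: False}


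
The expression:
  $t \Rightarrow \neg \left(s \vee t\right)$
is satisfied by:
  {t: False}


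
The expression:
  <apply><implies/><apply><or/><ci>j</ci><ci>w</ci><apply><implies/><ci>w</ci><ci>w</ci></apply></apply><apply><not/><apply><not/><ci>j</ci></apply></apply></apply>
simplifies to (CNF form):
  <ci>j</ci>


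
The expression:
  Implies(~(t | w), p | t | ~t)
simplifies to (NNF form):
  True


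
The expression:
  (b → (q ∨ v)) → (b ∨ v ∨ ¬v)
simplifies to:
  True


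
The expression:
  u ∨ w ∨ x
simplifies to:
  u ∨ w ∨ x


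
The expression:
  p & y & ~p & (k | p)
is never true.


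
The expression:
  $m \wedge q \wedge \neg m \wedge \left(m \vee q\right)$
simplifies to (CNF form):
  $\text{False}$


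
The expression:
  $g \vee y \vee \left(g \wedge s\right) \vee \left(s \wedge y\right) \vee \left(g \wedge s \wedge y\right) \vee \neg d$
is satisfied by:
  {y: True, g: True, d: False}
  {y: True, g: False, d: False}
  {g: True, y: False, d: False}
  {y: False, g: False, d: False}
  {y: True, d: True, g: True}
  {y: True, d: True, g: False}
  {d: True, g: True, y: False}


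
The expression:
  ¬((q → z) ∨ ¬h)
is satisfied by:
  {h: True, q: True, z: False}


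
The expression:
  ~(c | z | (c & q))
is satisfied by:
  {z: False, c: False}


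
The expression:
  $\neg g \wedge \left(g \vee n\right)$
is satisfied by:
  {n: True, g: False}


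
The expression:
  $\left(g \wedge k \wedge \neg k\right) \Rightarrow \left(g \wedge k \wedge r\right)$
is always true.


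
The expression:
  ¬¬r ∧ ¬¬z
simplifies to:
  r ∧ z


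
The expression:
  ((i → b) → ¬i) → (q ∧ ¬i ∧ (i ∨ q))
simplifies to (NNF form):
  (b ∧ i) ∨ (q ∧ ¬i)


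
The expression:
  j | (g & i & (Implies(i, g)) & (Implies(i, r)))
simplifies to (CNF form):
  (g | j) & (i | j) & (j | r)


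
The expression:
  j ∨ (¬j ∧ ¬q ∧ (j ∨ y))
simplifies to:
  j ∨ (y ∧ ¬q)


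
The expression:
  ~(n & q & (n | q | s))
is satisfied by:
  {q: False, n: False}
  {n: True, q: False}
  {q: True, n: False}


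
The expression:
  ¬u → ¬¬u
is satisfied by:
  {u: True}


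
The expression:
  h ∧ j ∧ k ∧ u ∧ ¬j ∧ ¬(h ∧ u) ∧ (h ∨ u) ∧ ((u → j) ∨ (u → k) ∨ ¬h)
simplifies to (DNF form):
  False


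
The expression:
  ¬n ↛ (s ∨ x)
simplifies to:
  ¬n ∧ ¬s ∧ ¬x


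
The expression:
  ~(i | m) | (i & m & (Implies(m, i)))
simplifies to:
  (i & m) | (~i & ~m)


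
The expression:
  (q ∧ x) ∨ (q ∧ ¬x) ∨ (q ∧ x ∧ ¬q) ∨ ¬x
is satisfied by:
  {q: True, x: False}
  {x: False, q: False}
  {x: True, q: True}


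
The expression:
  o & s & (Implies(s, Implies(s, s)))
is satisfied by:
  {s: True, o: True}


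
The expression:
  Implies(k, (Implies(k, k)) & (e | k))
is always true.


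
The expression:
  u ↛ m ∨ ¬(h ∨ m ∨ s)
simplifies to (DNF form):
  (u ∧ ¬m) ∨ (u ∧ ¬h ∧ ¬m) ∨ (u ∧ ¬m ∧ ¬s) ∨ (¬h ∧ ¬m ∧ ¬s)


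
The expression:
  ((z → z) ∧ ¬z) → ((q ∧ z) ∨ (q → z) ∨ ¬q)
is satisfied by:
  {z: True, q: False}
  {q: False, z: False}
  {q: True, z: True}


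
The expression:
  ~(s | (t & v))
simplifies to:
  ~s & (~t | ~v)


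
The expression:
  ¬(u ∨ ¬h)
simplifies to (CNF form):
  h ∧ ¬u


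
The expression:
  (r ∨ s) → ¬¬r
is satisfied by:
  {r: True, s: False}
  {s: False, r: False}
  {s: True, r: True}


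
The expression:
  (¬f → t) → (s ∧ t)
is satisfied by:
  {s: True, f: False, t: False}
  {f: False, t: False, s: False}
  {t: True, s: True, f: False}
  {t: True, s: True, f: True}


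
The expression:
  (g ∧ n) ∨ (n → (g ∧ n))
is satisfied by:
  {g: True, n: False}
  {n: False, g: False}
  {n: True, g: True}


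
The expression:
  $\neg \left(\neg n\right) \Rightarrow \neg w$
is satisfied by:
  {w: False, n: False}
  {n: True, w: False}
  {w: True, n: False}


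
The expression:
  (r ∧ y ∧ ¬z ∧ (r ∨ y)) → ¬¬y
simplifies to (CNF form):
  True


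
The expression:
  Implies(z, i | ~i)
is always true.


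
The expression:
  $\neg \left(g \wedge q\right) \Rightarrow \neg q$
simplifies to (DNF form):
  $g \vee \neg q$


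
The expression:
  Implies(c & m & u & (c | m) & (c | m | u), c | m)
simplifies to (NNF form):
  True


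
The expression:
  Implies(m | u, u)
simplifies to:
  u | ~m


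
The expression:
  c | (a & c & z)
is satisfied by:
  {c: True}


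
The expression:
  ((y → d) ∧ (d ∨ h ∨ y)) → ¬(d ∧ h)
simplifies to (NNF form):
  ¬d ∨ ¬h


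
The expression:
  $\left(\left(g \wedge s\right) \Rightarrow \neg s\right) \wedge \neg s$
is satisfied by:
  {s: False}


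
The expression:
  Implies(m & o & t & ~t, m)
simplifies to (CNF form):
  True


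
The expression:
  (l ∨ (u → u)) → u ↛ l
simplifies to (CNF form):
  u ∧ ¬l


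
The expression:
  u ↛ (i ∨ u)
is never true.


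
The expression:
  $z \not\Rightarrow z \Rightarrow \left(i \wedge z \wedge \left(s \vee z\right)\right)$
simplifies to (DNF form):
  $\text{True}$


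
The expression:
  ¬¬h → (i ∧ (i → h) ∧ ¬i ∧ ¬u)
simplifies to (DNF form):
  ¬h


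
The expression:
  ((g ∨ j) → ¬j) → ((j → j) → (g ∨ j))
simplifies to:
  g ∨ j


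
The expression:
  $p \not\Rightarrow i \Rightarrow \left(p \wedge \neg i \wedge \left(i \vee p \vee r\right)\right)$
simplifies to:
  $\text{True}$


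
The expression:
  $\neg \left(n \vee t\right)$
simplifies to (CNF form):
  $\neg n \wedge \neg t$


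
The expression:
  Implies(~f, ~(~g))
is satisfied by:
  {g: True, f: True}
  {g: True, f: False}
  {f: True, g: False}


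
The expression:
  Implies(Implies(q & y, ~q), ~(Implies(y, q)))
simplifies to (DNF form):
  y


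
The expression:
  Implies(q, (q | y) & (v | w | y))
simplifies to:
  v | w | y | ~q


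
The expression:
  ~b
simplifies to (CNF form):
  ~b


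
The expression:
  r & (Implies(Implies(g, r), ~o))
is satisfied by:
  {r: True, o: False}


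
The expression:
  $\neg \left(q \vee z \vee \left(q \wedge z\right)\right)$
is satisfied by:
  {q: False, z: False}


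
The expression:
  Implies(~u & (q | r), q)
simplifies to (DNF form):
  q | u | ~r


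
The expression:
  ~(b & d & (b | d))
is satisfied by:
  {d: False, b: False}
  {b: True, d: False}
  {d: True, b: False}


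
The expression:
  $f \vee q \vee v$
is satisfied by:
  {q: True, v: True, f: True}
  {q: True, v: True, f: False}
  {q: True, f: True, v: False}
  {q: True, f: False, v: False}
  {v: True, f: True, q: False}
  {v: True, f: False, q: False}
  {f: True, v: False, q: False}


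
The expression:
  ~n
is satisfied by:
  {n: False}


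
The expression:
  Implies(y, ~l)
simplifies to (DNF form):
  ~l | ~y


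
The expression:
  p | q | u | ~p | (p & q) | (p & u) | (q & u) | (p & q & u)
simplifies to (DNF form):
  True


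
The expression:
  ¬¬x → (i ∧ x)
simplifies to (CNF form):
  i ∨ ¬x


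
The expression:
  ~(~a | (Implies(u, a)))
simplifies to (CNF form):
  False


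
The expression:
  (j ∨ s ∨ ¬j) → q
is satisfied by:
  {q: True}


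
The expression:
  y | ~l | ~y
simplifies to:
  True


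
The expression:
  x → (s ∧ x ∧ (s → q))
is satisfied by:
  {q: True, s: True, x: False}
  {q: True, s: False, x: False}
  {s: True, q: False, x: False}
  {q: False, s: False, x: False}
  {x: True, q: True, s: True}


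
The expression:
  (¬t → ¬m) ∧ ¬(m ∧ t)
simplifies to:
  ¬m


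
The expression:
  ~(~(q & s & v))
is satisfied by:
  {s: True, q: True, v: True}


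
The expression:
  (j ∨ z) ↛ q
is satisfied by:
  {z: True, j: True, q: False}
  {z: True, q: False, j: False}
  {j: True, q: False, z: False}


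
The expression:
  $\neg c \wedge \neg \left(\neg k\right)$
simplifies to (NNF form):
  $k \wedge \neg c$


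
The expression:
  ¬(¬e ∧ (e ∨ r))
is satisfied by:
  {e: True, r: False}
  {r: False, e: False}
  {r: True, e: True}


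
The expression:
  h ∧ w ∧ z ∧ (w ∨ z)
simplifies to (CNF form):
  h ∧ w ∧ z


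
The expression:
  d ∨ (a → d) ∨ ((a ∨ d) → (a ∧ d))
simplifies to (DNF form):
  d ∨ ¬a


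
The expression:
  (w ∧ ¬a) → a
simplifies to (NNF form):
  a ∨ ¬w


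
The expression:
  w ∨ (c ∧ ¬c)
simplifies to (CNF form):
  w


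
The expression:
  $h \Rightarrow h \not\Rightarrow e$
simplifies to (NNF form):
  $\neg e \vee \neg h$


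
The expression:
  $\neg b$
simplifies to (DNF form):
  $\neg b$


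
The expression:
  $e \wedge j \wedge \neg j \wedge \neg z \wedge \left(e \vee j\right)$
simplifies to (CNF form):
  $\text{False}$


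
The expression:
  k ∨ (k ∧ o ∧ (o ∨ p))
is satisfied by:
  {k: True}


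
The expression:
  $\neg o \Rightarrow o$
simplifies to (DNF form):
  $o$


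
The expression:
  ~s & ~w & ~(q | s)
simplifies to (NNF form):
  ~q & ~s & ~w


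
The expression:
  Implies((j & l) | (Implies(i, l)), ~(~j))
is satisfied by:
  {j: True, i: True, l: False}
  {j: True, i: False, l: False}
  {j: True, l: True, i: True}
  {j: True, l: True, i: False}
  {i: True, l: False, j: False}


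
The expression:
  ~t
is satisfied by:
  {t: False}


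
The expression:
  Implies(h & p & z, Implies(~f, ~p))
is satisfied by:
  {f: True, p: False, z: False, h: False}
  {h: False, p: False, f: False, z: False}
  {h: True, f: True, p: False, z: False}
  {h: True, p: False, f: False, z: False}
  {z: True, f: True, h: False, p: False}
  {z: True, h: False, p: False, f: False}
  {z: True, h: True, f: True, p: False}
  {z: True, h: True, p: False, f: False}
  {f: True, p: True, z: False, h: False}
  {p: True, z: False, f: False, h: False}
  {h: True, p: True, f: True, z: False}
  {h: True, p: True, z: False, f: False}
  {f: True, p: True, z: True, h: False}
  {p: True, z: True, h: False, f: False}
  {h: True, p: True, z: True, f: True}


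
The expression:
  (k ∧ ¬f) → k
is always true.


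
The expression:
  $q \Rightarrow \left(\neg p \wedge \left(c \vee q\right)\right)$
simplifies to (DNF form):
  $\neg p \vee \neg q$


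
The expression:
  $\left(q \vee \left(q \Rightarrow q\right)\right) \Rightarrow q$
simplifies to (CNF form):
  $q$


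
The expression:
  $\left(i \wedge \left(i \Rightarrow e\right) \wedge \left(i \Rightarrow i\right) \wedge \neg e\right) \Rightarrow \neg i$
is always true.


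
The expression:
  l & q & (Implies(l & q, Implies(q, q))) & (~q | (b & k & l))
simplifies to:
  b & k & l & q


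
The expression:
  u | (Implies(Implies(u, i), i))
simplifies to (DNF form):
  i | u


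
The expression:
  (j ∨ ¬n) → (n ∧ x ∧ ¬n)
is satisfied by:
  {n: True, j: False}


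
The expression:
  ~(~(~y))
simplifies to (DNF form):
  ~y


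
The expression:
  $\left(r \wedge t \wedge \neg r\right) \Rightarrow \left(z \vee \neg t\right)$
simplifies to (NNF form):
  $\text{True}$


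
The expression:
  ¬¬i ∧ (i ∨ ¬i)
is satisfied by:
  {i: True}


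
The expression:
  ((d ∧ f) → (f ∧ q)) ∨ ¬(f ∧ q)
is always true.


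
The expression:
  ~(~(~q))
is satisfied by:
  {q: False}


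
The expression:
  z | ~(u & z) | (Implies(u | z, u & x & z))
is always true.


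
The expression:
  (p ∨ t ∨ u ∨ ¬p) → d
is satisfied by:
  {d: True}


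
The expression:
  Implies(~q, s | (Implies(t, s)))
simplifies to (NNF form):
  q | s | ~t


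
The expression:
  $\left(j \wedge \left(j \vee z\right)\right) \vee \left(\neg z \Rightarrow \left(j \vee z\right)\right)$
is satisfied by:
  {z: True, j: True}
  {z: True, j: False}
  {j: True, z: False}


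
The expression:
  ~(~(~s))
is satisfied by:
  {s: False}


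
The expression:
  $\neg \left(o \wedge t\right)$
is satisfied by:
  {o: False, t: False}
  {t: True, o: False}
  {o: True, t: False}


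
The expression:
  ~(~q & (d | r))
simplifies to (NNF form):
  q | (~d & ~r)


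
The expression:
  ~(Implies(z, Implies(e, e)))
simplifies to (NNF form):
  False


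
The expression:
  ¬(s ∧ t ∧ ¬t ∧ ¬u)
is always true.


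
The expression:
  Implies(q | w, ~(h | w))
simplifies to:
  ~w & (~h | ~q)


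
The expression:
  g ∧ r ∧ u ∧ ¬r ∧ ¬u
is never true.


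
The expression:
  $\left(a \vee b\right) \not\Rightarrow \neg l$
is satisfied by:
  {a: True, b: True, l: True}
  {a: True, l: True, b: False}
  {b: True, l: True, a: False}


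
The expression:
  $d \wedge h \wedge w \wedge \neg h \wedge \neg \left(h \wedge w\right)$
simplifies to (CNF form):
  $\text{False}$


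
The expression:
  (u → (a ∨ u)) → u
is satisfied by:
  {u: True}


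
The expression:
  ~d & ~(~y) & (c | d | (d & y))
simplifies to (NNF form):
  c & y & ~d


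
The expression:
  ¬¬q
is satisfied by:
  {q: True}


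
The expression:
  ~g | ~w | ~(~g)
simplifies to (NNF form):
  True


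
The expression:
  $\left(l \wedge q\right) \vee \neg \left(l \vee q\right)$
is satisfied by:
  {l: False, q: False}
  {q: True, l: True}


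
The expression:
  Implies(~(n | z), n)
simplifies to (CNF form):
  n | z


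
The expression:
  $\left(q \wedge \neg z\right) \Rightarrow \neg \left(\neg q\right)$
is always true.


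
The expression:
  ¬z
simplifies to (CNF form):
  ¬z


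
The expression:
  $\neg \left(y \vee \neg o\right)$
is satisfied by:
  {o: True, y: False}


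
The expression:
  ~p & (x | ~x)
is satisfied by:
  {p: False}


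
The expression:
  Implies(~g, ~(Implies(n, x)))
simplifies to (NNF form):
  g | (n & ~x)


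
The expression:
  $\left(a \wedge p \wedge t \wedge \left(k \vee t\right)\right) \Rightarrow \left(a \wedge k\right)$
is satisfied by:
  {k: True, p: False, t: False, a: False}
  {k: False, p: False, t: False, a: False}
  {a: True, k: True, p: False, t: False}
  {a: True, k: False, p: False, t: False}
  {k: True, t: True, a: False, p: False}
  {t: True, a: False, p: False, k: False}
  {a: True, t: True, k: True, p: False}
  {a: True, t: True, k: False, p: False}
  {k: True, p: True, a: False, t: False}
  {p: True, a: False, t: False, k: False}
  {k: True, a: True, p: True, t: False}
  {a: True, p: True, k: False, t: False}
  {k: True, t: True, p: True, a: False}
  {t: True, p: True, a: False, k: False}
  {a: True, t: True, p: True, k: True}


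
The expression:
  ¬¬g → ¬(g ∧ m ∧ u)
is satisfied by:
  {g: False, m: False, u: False}
  {u: True, g: False, m: False}
  {m: True, g: False, u: False}
  {u: True, m: True, g: False}
  {g: True, u: False, m: False}
  {u: True, g: True, m: False}
  {m: True, g: True, u: False}


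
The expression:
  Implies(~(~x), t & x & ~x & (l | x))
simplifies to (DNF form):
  ~x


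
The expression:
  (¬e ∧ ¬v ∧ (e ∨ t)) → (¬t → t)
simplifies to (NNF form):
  True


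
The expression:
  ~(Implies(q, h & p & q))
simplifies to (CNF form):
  q & (~h | ~p)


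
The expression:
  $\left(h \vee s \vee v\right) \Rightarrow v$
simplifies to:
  $v \vee \left(\neg h \wedge \neg s\right)$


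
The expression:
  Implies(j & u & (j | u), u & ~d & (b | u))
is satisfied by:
  {u: False, d: False, j: False}
  {j: True, u: False, d: False}
  {d: True, u: False, j: False}
  {j: True, d: True, u: False}
  {u: True, j: False, d: False}
  {j: True, u: True, d: False}
  {d: True, u: True, j: False}


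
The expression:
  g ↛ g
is never true.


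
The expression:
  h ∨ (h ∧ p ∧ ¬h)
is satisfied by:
  {h: True}


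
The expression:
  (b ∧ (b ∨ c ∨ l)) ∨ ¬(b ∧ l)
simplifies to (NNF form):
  True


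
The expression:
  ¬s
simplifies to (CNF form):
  ¬s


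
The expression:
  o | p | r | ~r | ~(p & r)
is always true.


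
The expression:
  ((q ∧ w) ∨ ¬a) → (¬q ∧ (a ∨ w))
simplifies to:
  (a ∧ ¬w) ∨ (w ∧ ¬q)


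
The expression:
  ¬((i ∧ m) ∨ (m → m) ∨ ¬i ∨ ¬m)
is never true.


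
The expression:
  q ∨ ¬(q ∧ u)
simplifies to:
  True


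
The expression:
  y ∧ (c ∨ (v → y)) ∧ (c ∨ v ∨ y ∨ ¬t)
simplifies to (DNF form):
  y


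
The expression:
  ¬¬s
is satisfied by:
  {s: True}


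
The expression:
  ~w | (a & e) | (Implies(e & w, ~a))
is always true.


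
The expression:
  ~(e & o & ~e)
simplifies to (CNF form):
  True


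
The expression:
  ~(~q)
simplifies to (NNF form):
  q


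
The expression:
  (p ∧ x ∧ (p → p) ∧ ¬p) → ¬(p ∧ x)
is always true.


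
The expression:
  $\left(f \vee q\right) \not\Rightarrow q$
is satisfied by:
  {f: True, q: False}


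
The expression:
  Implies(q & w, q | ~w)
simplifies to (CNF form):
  True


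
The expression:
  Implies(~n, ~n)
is always true.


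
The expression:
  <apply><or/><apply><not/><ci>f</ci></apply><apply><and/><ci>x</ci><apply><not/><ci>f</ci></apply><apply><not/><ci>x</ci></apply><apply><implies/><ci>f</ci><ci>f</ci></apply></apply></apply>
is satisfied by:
  {f: False}


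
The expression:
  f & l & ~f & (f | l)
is never true.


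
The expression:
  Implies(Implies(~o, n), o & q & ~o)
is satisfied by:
  {n: False, o: False}


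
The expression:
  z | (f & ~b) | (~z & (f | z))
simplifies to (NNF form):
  f | z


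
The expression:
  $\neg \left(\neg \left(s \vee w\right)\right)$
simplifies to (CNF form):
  $s \vee w$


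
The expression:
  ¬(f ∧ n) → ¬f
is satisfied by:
  {n: True, f: False}
  {f: False, n: False}
  {f: True, n: True}


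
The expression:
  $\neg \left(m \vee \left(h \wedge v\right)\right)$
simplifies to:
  $\neg m \wedge \left(\neg h \vee \neg v\right)$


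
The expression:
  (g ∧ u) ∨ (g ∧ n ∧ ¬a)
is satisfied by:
  {u: True, n: True, g: True, a: False}
  {u: True, g: True, n: False, a: False}
  {a: True, u: True, n: True, g: True}
  {a: True, u: True, g: True, n: False}
  {n: True, g: True, a: False, u: False}


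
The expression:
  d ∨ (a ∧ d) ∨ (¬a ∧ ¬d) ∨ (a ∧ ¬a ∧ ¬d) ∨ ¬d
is always true.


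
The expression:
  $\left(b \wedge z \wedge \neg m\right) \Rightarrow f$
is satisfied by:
  {m: True, f: True, z: False, b: False}
  {m: True, f: False, z: False, b: False}
  {f: True, b: False, m: False, z: False}
  {b: False, f: False, m: False, z: False}
  {b: True, m: True, f: True, z: False}
  {b: True, m: True, f: False, z: False}
  {b: True, f: True, m: False, z: False}
  {b: True, f: False, m: False, z: False}
  {z: True, m: True, f: True, b: False}
  {z: True, m: True, f: False, b: False}
  {z: True, f: True, m: False, b: False}
  {z: True, f: False, m: False, b: False}
  {b: True, z: True, m: True, f: True}
  {b: True, z: True, m: True, f: False}
  {b: True, z: True, f: True, m: False}


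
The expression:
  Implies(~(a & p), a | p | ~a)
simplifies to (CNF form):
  True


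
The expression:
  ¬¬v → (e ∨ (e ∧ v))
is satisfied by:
  {e: True, v: False}
  {v: False, e: False}
  {v: True, e: True}


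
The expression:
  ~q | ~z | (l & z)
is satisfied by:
  {l: True, z: False, q: False}
  {l: False, z: False, q: False}
  {q: True, l: True, z: False}
  {q: True, l: False, z: False}
  {z: True, l: True, q: False}
  {z: True, l: False, q: False}
  {z: True, q: True, l: True}


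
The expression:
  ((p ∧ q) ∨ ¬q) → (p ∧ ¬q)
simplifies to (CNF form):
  (p ∨ q) ∧ (p ∨ ¬p) ∧ (q ∨ ¬q) ∧ (¬p ∨ ¬q)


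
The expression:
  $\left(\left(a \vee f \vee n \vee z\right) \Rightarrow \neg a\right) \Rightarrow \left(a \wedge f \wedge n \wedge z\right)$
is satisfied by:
  {a: True}


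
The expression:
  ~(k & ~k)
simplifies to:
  True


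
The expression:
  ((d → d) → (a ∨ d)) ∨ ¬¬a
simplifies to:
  a ∨ d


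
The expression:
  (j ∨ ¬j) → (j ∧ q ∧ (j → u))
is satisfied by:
  {j: True, u: True, q: True}


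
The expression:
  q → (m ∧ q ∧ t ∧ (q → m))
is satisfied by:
  {m: True, t: True, q: False}
  {m: True, t: False, q: False}
  {t: True, m: False, q: False}
  {m: False, t: False, q: False}
  {m: True, q: True, t: True}


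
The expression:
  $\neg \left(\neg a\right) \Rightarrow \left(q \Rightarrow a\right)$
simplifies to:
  $\text{True}$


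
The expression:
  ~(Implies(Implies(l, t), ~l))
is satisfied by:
  {t: True, l: True}


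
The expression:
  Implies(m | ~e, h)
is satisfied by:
  {e: True, h: True, m: False}
  {h: True, m: False, e: False}
  {e: True, h: True, m: True}
  {h: True, m: True, e: False}
  {e: True, m: False, h: False}


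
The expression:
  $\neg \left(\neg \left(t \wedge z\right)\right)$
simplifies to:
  $t \wedge z$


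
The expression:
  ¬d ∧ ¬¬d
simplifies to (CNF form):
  False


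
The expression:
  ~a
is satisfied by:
  {a: False}


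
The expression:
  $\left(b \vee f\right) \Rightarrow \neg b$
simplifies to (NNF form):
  $\neg b$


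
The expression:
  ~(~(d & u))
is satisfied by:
  {u: True, d: True}


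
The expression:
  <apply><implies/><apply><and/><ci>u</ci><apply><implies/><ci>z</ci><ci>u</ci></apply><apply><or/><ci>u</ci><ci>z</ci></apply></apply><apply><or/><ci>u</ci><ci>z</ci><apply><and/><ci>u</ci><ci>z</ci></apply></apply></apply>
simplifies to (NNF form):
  <true/>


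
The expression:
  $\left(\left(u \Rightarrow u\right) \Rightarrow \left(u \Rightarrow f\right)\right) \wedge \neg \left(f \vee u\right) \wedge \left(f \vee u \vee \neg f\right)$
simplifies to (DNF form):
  $\neg f \wedge \neg u$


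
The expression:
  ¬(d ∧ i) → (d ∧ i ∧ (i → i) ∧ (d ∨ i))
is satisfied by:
  {i: True, d: True}


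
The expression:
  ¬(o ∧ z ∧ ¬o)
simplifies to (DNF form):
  True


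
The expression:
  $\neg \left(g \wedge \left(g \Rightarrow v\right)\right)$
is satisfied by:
  {g: False, v: False}
  {v: True, g: False}
  {g: True, v: False}


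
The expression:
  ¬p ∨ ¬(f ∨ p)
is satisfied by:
  {p: False}


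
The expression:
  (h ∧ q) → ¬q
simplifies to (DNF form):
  ¬h ∨ ¬q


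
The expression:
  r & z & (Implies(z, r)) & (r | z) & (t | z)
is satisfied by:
  {r: True, z: True}


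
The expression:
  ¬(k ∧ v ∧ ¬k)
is always true.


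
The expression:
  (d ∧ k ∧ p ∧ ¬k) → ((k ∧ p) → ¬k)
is always true.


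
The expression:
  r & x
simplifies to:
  r & x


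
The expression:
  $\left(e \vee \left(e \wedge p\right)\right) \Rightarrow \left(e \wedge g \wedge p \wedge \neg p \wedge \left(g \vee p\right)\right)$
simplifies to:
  $\neg e$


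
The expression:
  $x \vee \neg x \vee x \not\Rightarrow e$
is always true.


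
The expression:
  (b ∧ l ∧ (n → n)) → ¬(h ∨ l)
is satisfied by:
  {l: False, b: False}
  {b: True, l: False}
  {l: True, b: False}


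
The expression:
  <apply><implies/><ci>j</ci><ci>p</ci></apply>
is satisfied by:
  {p: True, j: False}
  {j: False, p: False}
  {j: True, p: True}


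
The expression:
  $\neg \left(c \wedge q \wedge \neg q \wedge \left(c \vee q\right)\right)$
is always true.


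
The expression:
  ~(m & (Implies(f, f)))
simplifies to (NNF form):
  ~m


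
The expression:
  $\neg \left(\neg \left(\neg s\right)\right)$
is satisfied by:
  {s: False}


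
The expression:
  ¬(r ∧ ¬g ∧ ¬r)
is always true.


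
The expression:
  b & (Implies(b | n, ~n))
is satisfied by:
  {b: True, n: False}


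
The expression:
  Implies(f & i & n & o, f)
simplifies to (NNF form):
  True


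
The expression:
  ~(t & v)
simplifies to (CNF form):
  ~t | ~v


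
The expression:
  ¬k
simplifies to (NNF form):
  ¬k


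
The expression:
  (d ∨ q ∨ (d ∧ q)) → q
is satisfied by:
  {q: True, d: False}
  {d: False, q: False}
  {d: True, q: True}


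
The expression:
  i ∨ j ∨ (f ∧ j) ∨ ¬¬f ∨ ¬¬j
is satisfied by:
  {i: True, f: True, j: True}
  {i: True, f: True, j: False}
  {i: True, j: True, f: False}
  {i: True, j: False, f: False}
  {f: True, j: True, i: False}
  {f: True, j: False, i: False}
  {j: True, f: False, i: False}


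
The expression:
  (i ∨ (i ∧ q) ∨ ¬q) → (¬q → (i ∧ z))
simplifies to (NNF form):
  q ∨ (i ∧ z)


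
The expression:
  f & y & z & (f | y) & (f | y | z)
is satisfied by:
  {z: True, f: True, y: True}


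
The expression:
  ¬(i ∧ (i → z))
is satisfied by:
  {z: False, i: False}
  {i: True, z: False}
  {z: True, i: False}


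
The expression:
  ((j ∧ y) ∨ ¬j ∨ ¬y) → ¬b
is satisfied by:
  {b: False}


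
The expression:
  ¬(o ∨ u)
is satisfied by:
  {u: False, o: False}


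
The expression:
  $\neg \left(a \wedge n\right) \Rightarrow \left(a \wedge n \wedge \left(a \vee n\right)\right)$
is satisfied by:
  {a: True, n: True}


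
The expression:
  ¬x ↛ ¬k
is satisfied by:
  {k: True, x: False}


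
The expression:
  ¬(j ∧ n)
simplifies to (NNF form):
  ¬j ∨ ¬n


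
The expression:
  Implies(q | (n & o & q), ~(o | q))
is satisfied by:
  {q: False}


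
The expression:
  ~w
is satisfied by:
  {w: False}


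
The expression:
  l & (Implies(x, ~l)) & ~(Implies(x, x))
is never true.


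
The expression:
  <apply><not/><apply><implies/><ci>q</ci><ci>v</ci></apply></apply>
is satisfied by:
  {q: True, v: False}


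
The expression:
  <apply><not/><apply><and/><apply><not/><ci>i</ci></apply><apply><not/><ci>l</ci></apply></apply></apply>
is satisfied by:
  {i: True, l: True}
  {i: True, l: False}
  {l: True, i: False}


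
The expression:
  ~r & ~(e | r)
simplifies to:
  ~e & ~r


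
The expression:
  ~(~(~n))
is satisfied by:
  {n: False}


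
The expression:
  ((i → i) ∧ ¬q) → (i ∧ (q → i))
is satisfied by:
  {i: True, q: True}
  {i: True, q: False}
  {q: True, i: False}


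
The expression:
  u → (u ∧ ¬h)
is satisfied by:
  {h: False, u: False}
  {u: True, h: False}
  {h: True, u: False}


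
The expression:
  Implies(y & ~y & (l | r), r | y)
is always true.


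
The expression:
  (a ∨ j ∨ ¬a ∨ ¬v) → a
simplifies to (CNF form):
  a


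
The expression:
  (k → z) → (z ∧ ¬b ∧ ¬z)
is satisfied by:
  {k: True, z: False}


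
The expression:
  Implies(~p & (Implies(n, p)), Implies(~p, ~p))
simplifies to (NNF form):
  True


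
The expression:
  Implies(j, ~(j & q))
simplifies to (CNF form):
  ~j | ~q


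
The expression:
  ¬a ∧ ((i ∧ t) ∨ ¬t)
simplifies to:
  ¬a ∧ (i ∨ ¬t)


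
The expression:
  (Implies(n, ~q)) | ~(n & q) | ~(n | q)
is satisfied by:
  {q: False, n: False}
  {n: True, q: False}
  {q: True, n: False}


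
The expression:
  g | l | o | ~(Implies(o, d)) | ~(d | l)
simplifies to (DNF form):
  g | l | o | ~d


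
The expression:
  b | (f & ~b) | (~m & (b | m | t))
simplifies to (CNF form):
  (b | f | t) & (b | f | ~m)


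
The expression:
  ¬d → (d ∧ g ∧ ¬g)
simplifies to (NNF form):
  d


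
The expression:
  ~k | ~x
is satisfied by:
  {k: False, x: False}
  {x: True, k: False}
  {k: True, x: False}


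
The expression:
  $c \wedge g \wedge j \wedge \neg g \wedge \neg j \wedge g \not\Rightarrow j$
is never true.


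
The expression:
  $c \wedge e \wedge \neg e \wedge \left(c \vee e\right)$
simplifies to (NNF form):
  $\text{False}$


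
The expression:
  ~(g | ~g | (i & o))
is never true.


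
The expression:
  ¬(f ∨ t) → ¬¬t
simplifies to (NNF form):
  f ∨ t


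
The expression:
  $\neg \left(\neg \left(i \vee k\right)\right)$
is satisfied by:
  {i: True, k: True}
  {i: True, k: False}
  {k: True, i: False}


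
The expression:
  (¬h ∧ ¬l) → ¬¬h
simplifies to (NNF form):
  h ∨ l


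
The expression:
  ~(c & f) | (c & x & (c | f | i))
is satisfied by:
  {x: True, c: False, f: False}
  {c: False, f: False, x: False}
  {f: True, x: True, c: False}
  {f: True, c: False, x: False}
  {x: True, c: True, f: False}
  {c: True, x: False, f: False}
  {f: True, c: True, x: True}


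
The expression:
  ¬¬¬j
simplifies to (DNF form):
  ¬j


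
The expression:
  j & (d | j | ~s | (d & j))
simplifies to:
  j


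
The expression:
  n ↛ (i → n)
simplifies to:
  False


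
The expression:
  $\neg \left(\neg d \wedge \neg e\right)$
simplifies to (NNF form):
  $d \vee e$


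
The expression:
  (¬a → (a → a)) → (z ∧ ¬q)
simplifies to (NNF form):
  z ∧ ¬q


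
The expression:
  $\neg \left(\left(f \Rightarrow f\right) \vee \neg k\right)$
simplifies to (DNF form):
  $\text{False}$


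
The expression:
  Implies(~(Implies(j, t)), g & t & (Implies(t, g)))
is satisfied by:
  {t: True, j: False}
  {j: False, t: False}
  {j: True, t: True}


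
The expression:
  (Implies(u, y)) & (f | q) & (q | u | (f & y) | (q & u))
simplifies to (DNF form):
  (f & y) | (q & y) | (q & ~u)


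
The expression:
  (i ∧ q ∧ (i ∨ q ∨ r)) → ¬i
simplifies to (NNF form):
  ¬i ∨ ¬q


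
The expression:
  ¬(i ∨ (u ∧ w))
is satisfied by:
  {i: False, w: False, u: False}
  {u: True, i: False, w: False}
  {w: True, i: False, u: False}


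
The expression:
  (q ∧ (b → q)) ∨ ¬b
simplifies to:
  q ∨ ¬b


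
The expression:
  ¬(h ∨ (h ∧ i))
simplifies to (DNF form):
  ¬h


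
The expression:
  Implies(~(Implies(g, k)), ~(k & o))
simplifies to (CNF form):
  True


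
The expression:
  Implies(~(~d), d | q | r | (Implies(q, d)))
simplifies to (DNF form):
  True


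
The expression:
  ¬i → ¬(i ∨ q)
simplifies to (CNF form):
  i ∨ ¬q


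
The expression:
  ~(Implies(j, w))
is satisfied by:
  {j: True, w: False}


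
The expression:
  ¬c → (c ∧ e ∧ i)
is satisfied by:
  {c: True}


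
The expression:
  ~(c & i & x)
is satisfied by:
  {c: False, x: False, i: False}
  {i: True, c: False, x: False}
  {x: True, c: False, i: False}
  {i: True, x: True, c: False}
  {c: True, i: False, x: False}
  {i: True, c: True, x: False}
  {x: True, c: True, i: False}


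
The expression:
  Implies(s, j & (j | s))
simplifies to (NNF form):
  j | ~s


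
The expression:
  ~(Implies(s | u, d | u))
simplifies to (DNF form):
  s & ~d & ~u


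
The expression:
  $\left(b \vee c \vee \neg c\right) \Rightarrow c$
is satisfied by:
  {c: True}


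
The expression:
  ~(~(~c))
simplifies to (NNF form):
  ~c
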